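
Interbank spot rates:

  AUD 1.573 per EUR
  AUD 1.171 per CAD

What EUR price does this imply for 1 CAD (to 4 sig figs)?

1 CAD × 1.171 = 1.171 AUD
1.171 AUD ÷ 1.573 = 0.744437 EUR

CAD/EUR = 0.7444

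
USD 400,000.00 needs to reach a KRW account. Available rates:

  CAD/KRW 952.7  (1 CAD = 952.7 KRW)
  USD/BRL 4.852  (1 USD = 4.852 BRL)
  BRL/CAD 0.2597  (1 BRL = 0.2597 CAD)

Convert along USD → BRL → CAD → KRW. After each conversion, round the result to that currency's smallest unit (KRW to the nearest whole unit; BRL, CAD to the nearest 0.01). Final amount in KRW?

KRW 480,185,342

USD 400,000.00 × 4.852 = BRL 1,940,800.00
BRL 1,940,800.00 × 0.2597 = CAD 504,025.76
CAD 504,025.76 × 952.7 = KRW 480,185,342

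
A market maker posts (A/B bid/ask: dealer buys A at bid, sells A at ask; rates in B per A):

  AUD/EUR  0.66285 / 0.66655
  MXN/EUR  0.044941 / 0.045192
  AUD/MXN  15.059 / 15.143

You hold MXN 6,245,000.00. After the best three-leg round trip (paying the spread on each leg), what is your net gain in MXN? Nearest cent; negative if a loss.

Best loop MXN → EUR → AUD → MXN:
MXN 6,245,000.00 × 0.044941 (sell MXN at bid) = EUR 280,656.54
EUR 280,656.54 ÷ 0.66655 (buy AUD at ask) = AUD 421,058.50
AUD 421,058.50 × 15.059 (sell AUD at bid) = MXN 6,340,719.99

Net profit: MXN 95,719.99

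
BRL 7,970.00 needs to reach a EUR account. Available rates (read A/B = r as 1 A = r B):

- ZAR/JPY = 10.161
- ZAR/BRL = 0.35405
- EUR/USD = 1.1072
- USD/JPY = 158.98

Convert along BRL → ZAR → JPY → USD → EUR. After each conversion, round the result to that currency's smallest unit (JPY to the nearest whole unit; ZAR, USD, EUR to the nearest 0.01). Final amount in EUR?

EUR 1,299.46

BRL 7,970.00 ÷ 0.35405 = ZAR 22,510.94
ZAR 22,510.94 × 10.161 = JPY 228,734
JPY 228,734 ÷ 158.98 = USD 1,438.76
USD 1,438.76 ÷ 1.1072 = EUR 1,299.46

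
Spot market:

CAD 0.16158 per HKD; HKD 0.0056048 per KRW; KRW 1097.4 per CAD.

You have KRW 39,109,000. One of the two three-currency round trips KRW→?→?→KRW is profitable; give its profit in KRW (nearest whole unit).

Profitable loop is KRW → CAD → HKD → KRW:
KRW 39,109,000 ÷ 1097.4 = CAD 35,637.87
CAD 35,637.87 ÷ 0.16158 = HKD 220,558.68
HKD 220,558.68 ÷ 0.0056048 = KRW 39,351,748
Profit = KRW 39,351,748 − KRW 39,109,000

Profit: KRW 242,748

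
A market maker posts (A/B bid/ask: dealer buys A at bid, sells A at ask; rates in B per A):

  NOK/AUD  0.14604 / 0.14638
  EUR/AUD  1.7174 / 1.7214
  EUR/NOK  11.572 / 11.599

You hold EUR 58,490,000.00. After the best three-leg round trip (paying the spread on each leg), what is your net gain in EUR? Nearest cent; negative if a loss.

Net profit: EUR 673,081.85

Best loop EUR → AUD → NOK → EUR:
EUR 58,490,000.00 × 1.7174 (sell EUR at bid) = AUD 100,450,726.00
AUD 100,450,726.00 ÷ 0.14638 (buy NOK at ask) = NOK 686,232,586.42
NOK 686,232,586.42 ÷ 11.599 (buy EUR at ask) = EUR 59,163,081.85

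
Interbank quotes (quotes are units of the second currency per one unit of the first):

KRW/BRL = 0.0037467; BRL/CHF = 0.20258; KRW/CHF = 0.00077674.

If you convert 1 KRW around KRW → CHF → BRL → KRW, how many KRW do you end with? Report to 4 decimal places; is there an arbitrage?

Around KRW → CHF → BRL → KRW: 1 × 0.00077674 ÷ 0.20258 ÷ 0.0037467 = 1.023364
Product > 1; profitable direction is KRW → CHF → BRL → KRW.

1.0234 (arbitrage exists)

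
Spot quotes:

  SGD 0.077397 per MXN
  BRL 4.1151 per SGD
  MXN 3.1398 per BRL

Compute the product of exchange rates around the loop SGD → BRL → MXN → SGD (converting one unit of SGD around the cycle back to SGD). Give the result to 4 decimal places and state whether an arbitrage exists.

1.0000 (no arbitrage)

Around SGD → BRL → MXN → SGD: 1 × 4.1151 × 3.1398 × 0.077397 = 1.000015
Product ≈ 1 (deviation 0.001%, within rounding noise).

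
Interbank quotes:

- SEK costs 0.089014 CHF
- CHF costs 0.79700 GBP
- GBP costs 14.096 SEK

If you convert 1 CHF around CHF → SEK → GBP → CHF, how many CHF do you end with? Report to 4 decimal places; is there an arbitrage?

Around CHF → SEK → GBP → CHF: 1 ÷ 0.089014 ÷ 14.096 ÷ 0.79700 = 0.999971
Product ≈ 1 (deviation 0.003%, within rounding noise).

1.0000 (no arbitrage)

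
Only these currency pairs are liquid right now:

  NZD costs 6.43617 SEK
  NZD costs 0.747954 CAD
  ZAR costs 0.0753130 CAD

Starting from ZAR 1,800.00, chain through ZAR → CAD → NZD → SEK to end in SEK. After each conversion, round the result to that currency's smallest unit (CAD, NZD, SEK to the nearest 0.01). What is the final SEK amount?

ZAR 1,800.00 × 0.0753130 = CAD 135.56
CAD 135.56 ÷ 0.747954 = NZD 181.24
NZD 181.24 × 6.43617 = SEK 1,166.49

SEK 1,166.49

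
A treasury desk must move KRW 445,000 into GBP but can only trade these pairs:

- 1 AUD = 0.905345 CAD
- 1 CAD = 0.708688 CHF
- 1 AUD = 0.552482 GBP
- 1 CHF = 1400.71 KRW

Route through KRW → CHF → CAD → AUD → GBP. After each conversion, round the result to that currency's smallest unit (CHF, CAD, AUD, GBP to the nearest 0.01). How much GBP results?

KRW 445,000 ÷ 1400.71 = CHF 317.70
CHF 317.70 ÷ 0.708688 = CAD 448.29
CAD 448.29 ÷ 0.905345 = AUD 495.16
AUD 495.16 × 0.552482 = GBP 273.57

GBP 273.57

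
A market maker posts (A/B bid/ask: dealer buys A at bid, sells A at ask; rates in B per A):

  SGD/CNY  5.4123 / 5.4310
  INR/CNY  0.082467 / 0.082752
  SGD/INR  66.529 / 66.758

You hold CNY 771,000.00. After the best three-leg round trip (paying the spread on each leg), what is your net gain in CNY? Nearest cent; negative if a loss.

Net profit: CNY 7,871.42

Best loop CNY → SGD → INR → CNY:
CNY 771,000.00 ÷ 5.4310 (buy SGD at ask) = SGD 141,962.81
SGD 141,962.81 × 66.529 (sell SGD at bid) = INR 9,444,643.53
INR 9,444,643.53 × 0.082467 (sell INR at bid) = CNY 778,871.42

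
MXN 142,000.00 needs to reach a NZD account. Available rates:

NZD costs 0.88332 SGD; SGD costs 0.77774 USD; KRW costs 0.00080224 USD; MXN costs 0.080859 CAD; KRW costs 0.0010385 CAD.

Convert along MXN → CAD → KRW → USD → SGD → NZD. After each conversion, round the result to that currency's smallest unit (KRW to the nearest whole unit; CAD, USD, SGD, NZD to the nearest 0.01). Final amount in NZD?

NZD 12,911.07

MXN 142,000.00 × 0.080859 = CAD 11,481.98
CAD 11,481.98 ÷ 0.0010385 = KRW 11,056,312
KRW 11,056,312 × 0.00080224 = USD 8,869.82
USD 8,869.82 ÷ 0.77774 = SGD 11,404.61
SGD 11,404.61 ÷ 0.88332 = NZD 12,911.07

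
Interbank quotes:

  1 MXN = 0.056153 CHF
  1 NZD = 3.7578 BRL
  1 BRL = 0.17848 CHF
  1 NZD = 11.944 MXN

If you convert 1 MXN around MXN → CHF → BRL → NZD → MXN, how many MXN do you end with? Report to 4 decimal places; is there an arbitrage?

1.0000 (no arbitrage)

Around MXN → CHF → BRL → NZD → MXN: 1 × 0.056153 ÷ 0.17848 ÷ 3.7578 × 11.944 = 0.999999
Product ≈ 1 (deviation 0.000%, within rounding noise).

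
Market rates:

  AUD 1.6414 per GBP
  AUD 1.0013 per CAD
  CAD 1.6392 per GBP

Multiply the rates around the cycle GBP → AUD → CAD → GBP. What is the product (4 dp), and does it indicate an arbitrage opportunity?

1.0000 (no arbitrage)

Around GBP → AUD → CAD → GBP: 1 × 1.6414 ÷ 1.0013 ÷ 1.6392 = 1.000042
Product ≈ 1 (deviation 0.004%, within rounding noise).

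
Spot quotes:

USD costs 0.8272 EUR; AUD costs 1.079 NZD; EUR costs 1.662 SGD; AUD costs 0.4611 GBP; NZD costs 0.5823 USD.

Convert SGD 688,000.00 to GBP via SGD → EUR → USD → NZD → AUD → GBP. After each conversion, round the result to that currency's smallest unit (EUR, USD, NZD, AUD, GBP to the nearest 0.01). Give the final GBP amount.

GBP 367,260.13

SGD 688,000.00 ÷ 1.662 = EUR 413,959.09
EUR 413,959.09 ÷ 0.8272 = USD 500,434.10
USD 500,434.10 ÷ 0.5823 = NZD 859,409.41
NZD 859,409.41 ÷ 1.079 = AUD 796,486.94
AUD 796,486.94 × 0.4611 = GBP 367,260.13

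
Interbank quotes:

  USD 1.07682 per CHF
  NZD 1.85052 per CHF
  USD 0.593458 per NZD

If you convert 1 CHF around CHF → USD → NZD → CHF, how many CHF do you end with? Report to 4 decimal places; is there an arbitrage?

0.9805 (arbitrage exists)

Around CHF → USD → NZD → CHF: 1 × 1.07682 ÷ 0.593458 ÷ 1.85052 = 0.980527
Product < 1; profitable direction is CHF → NZD → USD → CHF.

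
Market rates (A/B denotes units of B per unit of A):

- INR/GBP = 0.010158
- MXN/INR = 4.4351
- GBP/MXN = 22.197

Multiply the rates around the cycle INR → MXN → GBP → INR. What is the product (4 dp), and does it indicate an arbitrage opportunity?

1.0000 (no arbitrage)

Around INR → MXN → GBP → INR: 1 ÷ 4.4351 ÷ 22.197 ÷ 0.010158 = 0.999986
Product ≈ 1 (deviation 0.001%, within rounding noise).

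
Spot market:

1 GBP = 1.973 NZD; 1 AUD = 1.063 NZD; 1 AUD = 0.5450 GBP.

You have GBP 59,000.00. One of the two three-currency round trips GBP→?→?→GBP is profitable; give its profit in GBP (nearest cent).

Profit: GBP 681.86

Profitable loop is GBP → NZD → AUD → GBP:
GBP 59,000.00 × 1.973 = NZD 116,407.00
NZD 116,407.00 ÷ 1.063 = AUD 109,508.00
AUD 109,508.00 × 0.5450 = GBP 59,681.86
Profit = GBP 59,681.86 − GBP 59,000.00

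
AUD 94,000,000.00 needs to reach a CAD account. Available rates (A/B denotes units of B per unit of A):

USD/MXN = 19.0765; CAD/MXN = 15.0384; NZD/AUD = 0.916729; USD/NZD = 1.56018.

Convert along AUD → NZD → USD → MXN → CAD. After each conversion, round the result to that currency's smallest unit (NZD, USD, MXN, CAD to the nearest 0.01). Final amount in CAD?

AUD 94,000,000.00 ÷ 0.916729 = NZD 102,538,481.93
NZD 102,538,481.93 ÷ 1.56018 = USD 65,722,212.78
USD 65,722,212.78 × 19.0765 = MXN 1,253,749,792.10
MXN 1,253,749,792.10 ÷ 15.0384 = CAD 83,369,892.55

CAD 83,369,892.55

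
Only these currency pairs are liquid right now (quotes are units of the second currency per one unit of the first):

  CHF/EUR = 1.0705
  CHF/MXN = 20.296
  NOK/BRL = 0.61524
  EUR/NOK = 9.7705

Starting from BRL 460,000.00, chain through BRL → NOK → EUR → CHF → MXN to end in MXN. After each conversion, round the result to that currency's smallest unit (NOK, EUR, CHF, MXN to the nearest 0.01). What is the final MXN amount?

MXN 1,450,842.51

BRL 460,000.00 ÷ 0.61524 = NOK 747,675.70
NOK 747,675.70 ÷ 9.7705 = EUR 76,523.79
EUR 76,523.79 ÷ 1.0705 = CHF 71,484.16
CHF 71,484.16 × 20.296 = MXN 1,450,842.51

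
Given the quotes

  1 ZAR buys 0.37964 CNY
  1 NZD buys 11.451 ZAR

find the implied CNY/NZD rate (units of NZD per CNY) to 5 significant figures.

1 CNY ÷ 0.37964 = 2.63407 ZAR
2.63407 ZAR ÷ 11.451 = 0.23003 NZD

CNY/NZD = 0.23003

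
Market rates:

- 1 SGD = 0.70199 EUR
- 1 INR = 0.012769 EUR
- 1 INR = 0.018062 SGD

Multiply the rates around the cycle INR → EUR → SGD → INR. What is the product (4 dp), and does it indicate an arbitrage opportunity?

1.0071 (arbitrage exists)

Around INR → EUR → SGD → INR: 1 × 0.012769 ÷ 0.70199 ÷ 0.018062 = 1.007071
Product > 1; profitable direction is INR → EUR → SGD → INR.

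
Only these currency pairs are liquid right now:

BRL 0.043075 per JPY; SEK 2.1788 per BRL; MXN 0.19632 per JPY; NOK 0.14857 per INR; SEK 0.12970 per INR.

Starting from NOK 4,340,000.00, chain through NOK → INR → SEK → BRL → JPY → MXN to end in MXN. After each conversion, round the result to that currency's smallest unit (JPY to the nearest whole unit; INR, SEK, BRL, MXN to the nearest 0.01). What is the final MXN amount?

NOK 4,340,000.00 ÷ 0.14857 = INR 29,211,819.34
INR 29,211,819.34 × 0.12970 = SEK 3,788,772.97
SEK 3,788,772.97 ÷ 2.1788 = BRL 1,738,926.46
BRL 1,738,926.46 ÷ 0.043075 = JPY 40,369,738
JPY 40,369,738 × 0.19632 = MXN 7,925,386.96

MXN 7,925,386.96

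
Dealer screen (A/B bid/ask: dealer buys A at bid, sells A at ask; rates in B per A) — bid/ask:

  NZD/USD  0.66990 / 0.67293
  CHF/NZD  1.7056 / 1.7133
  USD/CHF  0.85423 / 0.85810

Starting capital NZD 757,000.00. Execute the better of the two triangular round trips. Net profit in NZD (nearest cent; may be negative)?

Best loop NZD → CHF → USD → NZD:
NZD 757,000.00 ÷ 1.7133 (buy CHF at ask) = CHF 441,837.39
CHF 441,837.39 ÷ 0.85810 (buy USD at ask) = USD 514,901.98
USD 514,901.98 ÷ 0.67293 (buy NZD at ask) = NZD 765,164.25

Net profit: NZD 8,164.25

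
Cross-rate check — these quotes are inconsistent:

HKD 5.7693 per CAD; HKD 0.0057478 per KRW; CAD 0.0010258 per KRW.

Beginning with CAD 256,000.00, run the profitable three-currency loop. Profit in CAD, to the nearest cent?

Profitable loop is CAD → HKD → KRW → CAD:
CAD 256,000.00 × 5.7693 = HKD 1,476,940.80
HKD 1,476,940.80 ÷ 0.0057478 = KRW 256,957,584
KRW 256,957,584 × 0.0010258 = CAD 263,587.09
Profit = CAD 263,587.09 − CAD 256,000.00

Profit: CAD 7,587.09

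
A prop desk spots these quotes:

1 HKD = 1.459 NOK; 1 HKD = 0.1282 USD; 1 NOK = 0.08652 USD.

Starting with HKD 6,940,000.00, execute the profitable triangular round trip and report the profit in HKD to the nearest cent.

Profit: HKD 108,159.00

Profitable loop is HKD → USD → NOK → HKD:
HKD 6,940,000.00 × 0.1282 = USD 889,708.00
USD 889,708.00 ÷ 0.08652 = NOK 10,283,263.99
NOK 10,283,263.99 ÷ 1.459 = HKD 7,048,159.00
Profit = HKD 7,048,159.00 − HKD 6,940,000.00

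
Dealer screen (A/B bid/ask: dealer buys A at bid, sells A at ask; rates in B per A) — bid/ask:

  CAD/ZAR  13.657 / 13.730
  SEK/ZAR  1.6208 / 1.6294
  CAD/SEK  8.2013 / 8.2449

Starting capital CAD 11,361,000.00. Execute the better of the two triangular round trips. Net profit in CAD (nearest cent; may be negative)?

Net profit: CAD 188,382.50

Best loop CAD → ZAR → SEK → CAD:
CAD 11,361,000.00 × 13.657 (sell CAD at bid) = ZAR 155,157,177.00
ZAR 155,157,177.00 ÷ 1.6294 (buy SEK at ask) = SEK 95,223,503.74
SEK 95,223,503.74 ÷ 8.2449 (buy CAD at ask) = CAD 11,549,382.50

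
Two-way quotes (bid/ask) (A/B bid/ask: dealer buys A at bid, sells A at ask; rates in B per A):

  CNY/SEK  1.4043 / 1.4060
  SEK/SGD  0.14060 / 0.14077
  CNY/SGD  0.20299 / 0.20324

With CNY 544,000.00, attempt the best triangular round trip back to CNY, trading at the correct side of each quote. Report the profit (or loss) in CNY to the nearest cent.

Best loop CNY → SGD → SEK → CNY:
CNY 544,000.00 × 0.20299 (sell CNY at bid) = SGD 110,426.56
SGD 110,426.56 ÷ 0.14077 (buy SEK at ask) = SEK 784,446.69
SEK 784,446.69 ÷ 1.4060 (buy CNY at ask) = CNY 557,927.94

Net profit: CNY 13,927.94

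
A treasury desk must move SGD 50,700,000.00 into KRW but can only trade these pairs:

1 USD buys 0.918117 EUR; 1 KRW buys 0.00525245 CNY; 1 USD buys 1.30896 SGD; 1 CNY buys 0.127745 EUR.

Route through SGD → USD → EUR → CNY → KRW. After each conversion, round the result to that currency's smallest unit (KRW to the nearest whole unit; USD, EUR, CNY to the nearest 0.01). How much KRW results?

KRW 52,999,744,434

SGD 50,700,000.00 ÷ 1.30896 = USD 38,733,039.97
USD 38,733,039.97 × 0.918117 = EUR 35,561,462.46
EUR 35,561,462.46 ÷ 0.127745 = CNY 278,378,507.65
CNY 278,378,507.65 ÷ 0.00525245 = KRW 52,999,744,434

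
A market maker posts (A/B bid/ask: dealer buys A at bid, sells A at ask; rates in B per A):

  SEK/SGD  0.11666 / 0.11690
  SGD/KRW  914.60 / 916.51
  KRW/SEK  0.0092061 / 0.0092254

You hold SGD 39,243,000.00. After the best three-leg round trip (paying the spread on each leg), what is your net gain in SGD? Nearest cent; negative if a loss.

Best loop SGD → SEK → KRW → SGD:
SGD 39,243,000.00 ÷ 0.11690 (buy SEK at ask) = SEK 335,697,177.07
SEK 335,697,177.07 ÷ 0.0092254 (buy KRW at ask) = KRW 36,388,360,079
KRW 36,388,360,079 ÷ 916.51 (buy SGD at ask) = SGD 39,703,178.45

Net profit: SGD 460,178.45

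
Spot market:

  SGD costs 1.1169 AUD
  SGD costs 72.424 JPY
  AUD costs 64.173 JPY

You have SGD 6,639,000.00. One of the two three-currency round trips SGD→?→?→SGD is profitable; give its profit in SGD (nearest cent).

Profitable loop is SGD → JPY → AUD → SGD:
SGD 6,639,000.00 × 72.424 = JPY 480,822,936
JPY 480,822,936 ÷ 64.173 = AUD 7,492,604.93
AUD 7,492,604.93 ÷ 1.1169 = SGD 6,708,393.70
Profit = SGD 6,708,393.70 − SGD 6,639,000.00

Profit: SGD 69,393.70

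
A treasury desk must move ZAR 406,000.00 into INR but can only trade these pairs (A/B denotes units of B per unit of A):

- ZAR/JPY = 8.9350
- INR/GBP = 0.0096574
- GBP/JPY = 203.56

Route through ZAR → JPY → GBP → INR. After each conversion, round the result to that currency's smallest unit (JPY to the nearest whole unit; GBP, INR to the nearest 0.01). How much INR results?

ZAR 406,000.00 × 8.9350 = JPY 3,627,610
JPY 3,627,610 ÷ 203.56 = GBP 17,820.84
GBP 17,820.84 ÷ 0.0096574 = INR 1,845,304.12

INR 1,845,304.12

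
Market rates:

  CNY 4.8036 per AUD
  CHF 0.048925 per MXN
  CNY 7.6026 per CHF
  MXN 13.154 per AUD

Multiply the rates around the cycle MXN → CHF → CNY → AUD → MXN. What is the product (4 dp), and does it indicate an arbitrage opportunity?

Around MXN → CHF → CNY → AUD → MXN: 1 × 0.048925 × 7.6026 ÷ 4.8036 × 13.154 = 1.018554
Product > 1; profitable direction is MXN → CHF → CNY → AUD → MXN.

1.0186 (arbitrage exists)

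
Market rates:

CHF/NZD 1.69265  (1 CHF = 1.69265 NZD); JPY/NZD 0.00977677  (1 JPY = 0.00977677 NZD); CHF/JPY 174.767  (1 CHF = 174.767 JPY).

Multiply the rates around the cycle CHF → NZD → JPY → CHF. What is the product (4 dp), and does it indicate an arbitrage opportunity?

0.9906 (arbitrage exists)

Around CHF → NZD → JPY → CHF: 1 × 1.69265 ÷ 0.00977677 ÷ 174.767 = 0.990632
Product < 1; profitable direction is CHF → JPY → NZD → CHF.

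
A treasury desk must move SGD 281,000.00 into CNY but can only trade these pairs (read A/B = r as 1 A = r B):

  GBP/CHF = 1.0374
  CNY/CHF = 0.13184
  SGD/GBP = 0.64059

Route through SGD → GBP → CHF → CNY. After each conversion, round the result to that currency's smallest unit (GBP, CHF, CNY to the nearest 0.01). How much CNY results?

SGD 281,000.00 × 0.64059 = GBP 180,005.79
GBP 180,005.79 × 1.0374 = CHF 186,738.01
CHF 186,738.01 ÷ 0.13184 = CNY 1,416,398.74

CNY 1,416,398.74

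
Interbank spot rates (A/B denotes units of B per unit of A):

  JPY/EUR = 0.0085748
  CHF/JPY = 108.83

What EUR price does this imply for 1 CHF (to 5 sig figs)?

CHF/EUR = 0.93320

1 CHF × 108.83 = 108.83 JPY
108.83 JPY × 0.0085748 = 0.933195 EUR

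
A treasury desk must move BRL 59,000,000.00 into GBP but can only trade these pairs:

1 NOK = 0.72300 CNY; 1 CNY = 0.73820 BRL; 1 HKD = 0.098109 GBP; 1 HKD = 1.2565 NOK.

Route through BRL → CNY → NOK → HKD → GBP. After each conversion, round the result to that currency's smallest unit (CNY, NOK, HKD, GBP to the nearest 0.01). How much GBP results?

GBP 8,631,495.13

BRL 59,000,000.00 ÷ 0.73820 = CNY 79,924,139.80
CNY 79,924,139.80 ÷ 0.72300 = NOK 110,545,144.95
NOK 110,545,144.95 ÷ 1.2565 = HKD 87,978,627.10
HKD 87,978,627.10 × 0.098109 = GBP 8,631,495.13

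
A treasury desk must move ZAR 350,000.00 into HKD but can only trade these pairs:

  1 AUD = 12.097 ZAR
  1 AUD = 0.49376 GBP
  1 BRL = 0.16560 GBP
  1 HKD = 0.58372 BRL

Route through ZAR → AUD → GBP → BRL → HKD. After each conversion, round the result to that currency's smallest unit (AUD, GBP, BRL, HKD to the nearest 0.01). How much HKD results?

ZAR 350,000.00 ÷ 12.097 = AUD 28,932.79
AUD 28,932.79 × 0.49376 = GBP 14,285.85
GBP 14,285.85 ÷ 0.16560 = BRL 86,267.21
BRL 86,267.21 ÷ 0.58372 = HKD 147,788.68

HKD 147,788.68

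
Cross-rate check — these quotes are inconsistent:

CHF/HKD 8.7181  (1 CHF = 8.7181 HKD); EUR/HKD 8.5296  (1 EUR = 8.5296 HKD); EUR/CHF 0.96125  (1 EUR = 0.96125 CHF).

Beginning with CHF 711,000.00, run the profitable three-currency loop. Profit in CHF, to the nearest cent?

Profitable loop is CHF → EUR → HKD → CHF:
CHF 711,000.00 ÷ 0.96125 = EUR 739,661.90
EUR 739,661.90 × 8.5296 = HKD 6,309,020.13
HKD 6,309,020.13 ÷ 8.7181 = CHF 723,669.16
Profit = CHF 723,669.16 − CHF 711,000.00

Profit: CHF 12,669.16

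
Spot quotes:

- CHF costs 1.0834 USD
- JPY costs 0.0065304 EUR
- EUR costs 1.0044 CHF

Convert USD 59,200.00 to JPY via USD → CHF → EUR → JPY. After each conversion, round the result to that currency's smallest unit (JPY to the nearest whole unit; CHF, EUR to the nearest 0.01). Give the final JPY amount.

USD 59,200.00 ÷ 1.0834 = CHF 54,642.79
CHF 54,642.79 ÷ 1.0044 = EUR 54,403.41
EUR 54,403.41 ÷ 0.0065304 = JPY 8,330,793

JPY 8,330,793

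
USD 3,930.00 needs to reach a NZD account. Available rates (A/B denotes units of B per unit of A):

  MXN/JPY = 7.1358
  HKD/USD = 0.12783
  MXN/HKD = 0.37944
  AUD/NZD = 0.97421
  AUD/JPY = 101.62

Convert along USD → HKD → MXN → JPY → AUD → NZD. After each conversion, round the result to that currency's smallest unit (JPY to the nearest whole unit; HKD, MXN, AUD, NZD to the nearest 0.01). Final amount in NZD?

USD 3,930.00 ÷ 0.12783 = HKD 30,743.96
HKD 30,743.96 ÷ 0.37944 = MXN 81,024.56
MXN 81,024.56 × 7.1358 = JPY 578,175
JPY 578,175 ÷ 101.62 = AUD 5,689.58
AUD 5,689.58 × 0.97421 = NZD 5,542.85

NZD 5,542.85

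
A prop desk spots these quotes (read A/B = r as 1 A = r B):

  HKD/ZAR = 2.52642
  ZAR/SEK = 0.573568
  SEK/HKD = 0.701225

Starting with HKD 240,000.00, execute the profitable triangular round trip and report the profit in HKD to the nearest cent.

Profit: HKD 3,870.40

Profitable loop is HKD → ZAR → SEK → HKD:
HKD 240,000.00 × 2.52642 = ZAR 606,340.80
ZAR 606,340.80 × 0.573568 = SEK 347,777.68
SEK 347,777.68 × 0.701225 = HKD 243,870.40
Profit = HKD 243,870.40 − HKD 240,000.00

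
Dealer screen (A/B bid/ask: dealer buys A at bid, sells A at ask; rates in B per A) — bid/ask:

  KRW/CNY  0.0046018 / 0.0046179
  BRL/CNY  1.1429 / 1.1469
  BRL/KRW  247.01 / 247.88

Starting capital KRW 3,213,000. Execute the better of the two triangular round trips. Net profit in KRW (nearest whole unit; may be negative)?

Best loop KRW → BRL → CNY → KRW:
KRW 3,213,000 ÷ 247.88 (buy BRL at ask) = BRL 12,961.92
BRL 12,961.92 × 1.1429 (sell BRL at bid) = CNY 14,814.18
CNY 14,814.18 ÷ 0.0046179 (buy KRW at ask) = KRW 3,207,990

Net result: KRW -5,010 (no profitable arbitrage after spreads)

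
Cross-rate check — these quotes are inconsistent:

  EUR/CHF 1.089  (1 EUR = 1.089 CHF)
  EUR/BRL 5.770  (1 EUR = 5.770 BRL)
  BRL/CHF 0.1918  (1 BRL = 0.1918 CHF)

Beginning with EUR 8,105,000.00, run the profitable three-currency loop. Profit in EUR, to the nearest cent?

Profit: EUR 131,629.96

Profitable loop is EUR → BRL → CHF → EUR:
EUR 8,105,000.00 × 5.770 = BRL 46,765,850.00
BRL 46,765,850.00 × 0.1918 = CHF 8,969,690.03
CHF 8,969,690.03 ÷ 1.089 = EUR 8,236,629.96
Profit = EUR 8,236,629.96 − EUR 8,105,000.00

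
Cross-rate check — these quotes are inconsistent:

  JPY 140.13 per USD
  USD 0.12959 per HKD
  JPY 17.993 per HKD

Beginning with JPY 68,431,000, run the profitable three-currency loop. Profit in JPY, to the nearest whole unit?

Profitable loop is JPY → HKD → USD → JPY:
JPY 68,431,000 ÷ 17.993 = HKD 3,803,201.24
HKD 3,803,201.24 × 0.12959 = USD 492,856.85
USD 492,856.85 × 140.13 = JPY 69,064,030
Profit = JPY 69,064,030 − JPY 68,431,000

Profit: JPY 633,030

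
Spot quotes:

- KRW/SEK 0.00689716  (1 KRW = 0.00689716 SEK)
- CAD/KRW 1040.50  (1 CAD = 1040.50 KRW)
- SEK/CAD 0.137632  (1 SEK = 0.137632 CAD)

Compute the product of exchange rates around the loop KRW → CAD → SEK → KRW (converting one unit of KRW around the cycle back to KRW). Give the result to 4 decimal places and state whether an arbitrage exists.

1.0124 (arbitrage exists)

Around KRW → CAD → SEK → KRW: 1 ÷ 1040.50 ÷ 0.137632 ÷ 0.00689716 = 1.012437
Product > 1; profitable direction is KRW → CAD → SEK → KRW.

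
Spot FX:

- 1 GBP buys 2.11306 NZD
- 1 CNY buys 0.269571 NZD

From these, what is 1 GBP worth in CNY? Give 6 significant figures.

1 GBP × 2.11306 = 2.11306 NZD
2.11306 NZD ÷ 0.269571 = 7.8386 CNY

GBP/CNY = 7.83860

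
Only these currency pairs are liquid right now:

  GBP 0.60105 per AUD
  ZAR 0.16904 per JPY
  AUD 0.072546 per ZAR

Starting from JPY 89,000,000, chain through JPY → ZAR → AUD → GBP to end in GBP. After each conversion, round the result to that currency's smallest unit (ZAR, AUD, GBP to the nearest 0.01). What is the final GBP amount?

JPY 89,000,000 × 0.16904 = ZAR 15,044,560.00
ZAR 15,044,560.00 × 0.072546 = AUD 1,091,422.65
AUD 1,091,422.65 × 0.60105 = GBP 655,999.58

GBP 655,999.58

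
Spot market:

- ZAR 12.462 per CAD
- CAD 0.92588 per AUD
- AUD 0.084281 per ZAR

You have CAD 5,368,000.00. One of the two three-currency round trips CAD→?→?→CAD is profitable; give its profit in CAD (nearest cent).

Profitable loop is CAD → AUD → ZAR → CAD:
CAD 5,368,000.00 ÷ 0.92588 = AUD 5,797,727.57
AUD 5,797,727.57 ÷ 0.084281 = ZAR 68,790,445.86
ZAR 68,790,445.86 ÷ 12.462 = CAD 5,520,016.52
Profit = CAD 5,520,016.52 − CAD 5,368,000.00

Profit: CAD 152,016.52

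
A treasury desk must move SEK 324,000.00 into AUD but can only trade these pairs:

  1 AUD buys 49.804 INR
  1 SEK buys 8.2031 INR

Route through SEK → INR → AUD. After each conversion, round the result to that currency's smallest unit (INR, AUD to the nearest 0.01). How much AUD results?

AUD 53,365.28

SEK 324,000.00 × 8.2031 = INR 2,657,804.40
INR 2,657,804.40 ÷ 49.804 = AUD 53,365.28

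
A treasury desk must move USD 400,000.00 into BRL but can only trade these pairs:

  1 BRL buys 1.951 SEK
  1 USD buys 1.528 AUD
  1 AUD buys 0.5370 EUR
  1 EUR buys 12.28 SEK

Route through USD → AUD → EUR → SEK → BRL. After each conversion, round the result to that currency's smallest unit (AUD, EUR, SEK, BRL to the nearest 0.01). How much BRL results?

BRL 2,065,849.73

USD 400,000.00 × 1.528 = AUD 611,200.00
AUD 611,200.00 × 0.5370 = EUR 328,214.40
EUR 328,214.40 × 12.28 = SEK 4,030,472.83
SEK 4,030,472.83 ÷ 1.951 = BRL 2,065,849.73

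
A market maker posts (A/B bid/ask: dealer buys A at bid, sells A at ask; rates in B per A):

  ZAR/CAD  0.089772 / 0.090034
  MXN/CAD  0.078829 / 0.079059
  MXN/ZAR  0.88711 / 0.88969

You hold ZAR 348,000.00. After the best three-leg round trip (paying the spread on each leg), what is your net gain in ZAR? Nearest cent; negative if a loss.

Best loop ZAR → CAD → MXN → ZAR:
ZAR 348,000.00 × 0.089772 (sell ZAR at bid) = CAD 31,240.66
CAD 31,240.66 ÷ 0.079059 (buy MXN at ask) = MXN 395,156.23
MXN 395,156.23 × 0.88711 (sell MXN at bid) = ZAR 350,547.04

Net profit: ZAR 2,547.04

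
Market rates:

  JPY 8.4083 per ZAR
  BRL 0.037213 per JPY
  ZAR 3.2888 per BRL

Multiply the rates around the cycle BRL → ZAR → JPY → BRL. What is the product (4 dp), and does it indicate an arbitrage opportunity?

1.0291 (arbitrage exists)

Around BRL → ZAR → JPY → BRL: 1 × 3.2888 × 8.4083 × 0.037213 = 1.029059
Product > 1; profitable direction is BRL → ZAR → JPY → BRL.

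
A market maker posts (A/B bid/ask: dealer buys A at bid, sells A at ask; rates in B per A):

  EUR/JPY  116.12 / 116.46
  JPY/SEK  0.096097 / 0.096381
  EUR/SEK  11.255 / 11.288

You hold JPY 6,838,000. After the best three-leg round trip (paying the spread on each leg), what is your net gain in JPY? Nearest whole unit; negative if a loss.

Net profit: JPY 18,562

Best loop JPY → EUR → SEK → JPY:
JPY 6,838,000 ÷ 116.46 (buy EUR at ask) = EUR 58,715.44
EUR 58,715.44 × 11.255 (sell EUR at bid) = SEK 660,842.26
SEK 660,842.26 ÷ 0.096381 (buy JPY at ask) = JPY 6,856,562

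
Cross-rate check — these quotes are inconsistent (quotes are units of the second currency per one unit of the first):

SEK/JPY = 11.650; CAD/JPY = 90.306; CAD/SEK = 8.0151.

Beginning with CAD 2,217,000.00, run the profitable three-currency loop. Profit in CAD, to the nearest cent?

Profitable loop is CAD → SEK → JPY → CAD:
CAD 2,217,000.00 × 8.0151 = SEK 17,769,476.70
SEK 17,769,476.70 × 11.650 = JPY 207,014,404
JPY 207,014,404 ÷ 90.306 = CAD 2,292,366.00
Profit = CAD 2,292,366.00 − CAD 2,217,000.00

Profit: CAD 75,366.00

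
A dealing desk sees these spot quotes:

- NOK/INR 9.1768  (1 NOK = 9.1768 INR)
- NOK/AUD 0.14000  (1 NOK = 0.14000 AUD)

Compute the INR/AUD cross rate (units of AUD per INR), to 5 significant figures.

1 INR ÷ 9.1768 = 0.10897 NOK
0.10897 NOK × 0.14000 = 0.0152559 AUD

INR/AUD = 0.015256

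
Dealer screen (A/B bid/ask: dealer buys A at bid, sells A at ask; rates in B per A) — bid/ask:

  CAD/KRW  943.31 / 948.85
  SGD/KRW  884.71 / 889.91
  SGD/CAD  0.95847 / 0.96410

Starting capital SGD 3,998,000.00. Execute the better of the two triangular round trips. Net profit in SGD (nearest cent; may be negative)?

Best loop SGD → CAD → KRW → SGD:
SGD 3,998,000.00 × 0.95847 (sell SGD at bid) = CAD 3,831,963.06
CAD 3,831,963.06 × 943.31 (sell CAD at bid) = KRW 3,614,729,074
KRW 3,614,729,074 ÷ 889.91 (buy SGD at ask) = SGD 4,061,904.10

Net profit: SGD 63,904.10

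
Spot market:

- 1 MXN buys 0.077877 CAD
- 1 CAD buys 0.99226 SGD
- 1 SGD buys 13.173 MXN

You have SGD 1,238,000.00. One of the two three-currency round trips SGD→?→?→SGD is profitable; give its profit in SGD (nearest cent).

Profitable loop is SGD → MXN → CAD → SGD:
SGD 1,238,000.00 × 13.173 = MXN 16,308,174.00
MXN 16,308,174.00 × 0.077877 = CAD 1,270,031.67
CAD 1,270,031.67 × 0.99226 = SGD 1,260,201.62
Profit = SGD 1,260,201.62 − SGD 1,238,000.00

Profit: SGD 22,201.62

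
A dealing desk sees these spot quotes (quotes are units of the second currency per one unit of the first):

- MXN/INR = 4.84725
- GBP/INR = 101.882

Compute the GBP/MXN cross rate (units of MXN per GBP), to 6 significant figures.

1 GBP × 101.882 = 101.882 INR
101.882 INR ÷ 4.84725 = 21.0185 MXN

GBP/MXN = 21.0185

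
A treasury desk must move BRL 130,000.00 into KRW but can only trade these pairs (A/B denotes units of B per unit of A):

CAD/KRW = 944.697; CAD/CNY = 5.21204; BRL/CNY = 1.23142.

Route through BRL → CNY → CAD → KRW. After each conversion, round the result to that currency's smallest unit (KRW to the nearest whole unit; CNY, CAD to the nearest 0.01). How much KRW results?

BRL 130,000.00 × 1.23142 = CNY 160,084.60
CNY 160,084.60 ÷ 5.21204 = CAD 30,714.38
CAD 30,714.38 × 944.697 = KRW 29,015,783

KRW 29,015,783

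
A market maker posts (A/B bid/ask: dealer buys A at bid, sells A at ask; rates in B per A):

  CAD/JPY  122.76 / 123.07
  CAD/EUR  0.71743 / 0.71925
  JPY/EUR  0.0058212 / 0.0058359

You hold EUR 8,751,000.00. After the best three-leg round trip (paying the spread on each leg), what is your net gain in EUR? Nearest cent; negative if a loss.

Best loop EUR → JPY → CAD → EUR:
EUR 8,751,000.00 ÷ 0.0058359 (buy JPY at ask) = JPY 1,499,511,643
JPY 1,499,511,643 ÷ 123.07 (buy CAD at ask) = CAD 12,184,217.47
CAD 12,184,217.47 × 0.71743 (sell CAD at bid) = EUR 8,741,323.14

Net result: EUR -9,676.86 (no profitable arbitrage after spreads)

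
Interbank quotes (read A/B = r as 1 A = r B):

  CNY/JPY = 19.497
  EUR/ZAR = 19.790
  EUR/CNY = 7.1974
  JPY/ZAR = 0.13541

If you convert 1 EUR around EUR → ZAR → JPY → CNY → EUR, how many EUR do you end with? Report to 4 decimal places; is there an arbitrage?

1.0415 (arbitrage exists)

Around EUR → ZAR → JPY → CNY → EUR: 1 × 19.790 ÷ 0.13541 ÷ 19.497 ÷ 7.1974 = 1.041482
Product > 1; profitable direction is EUR → ZAR → JPY → CNY → EUR.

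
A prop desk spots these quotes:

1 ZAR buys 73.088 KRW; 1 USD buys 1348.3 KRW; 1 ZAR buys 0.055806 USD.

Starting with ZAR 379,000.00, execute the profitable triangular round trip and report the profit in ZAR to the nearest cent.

Profitable loop is ZAR → USD → KRW → ZAR:
ZAR 379,000.00 × 0.055806 = USD 21,150.47
USD 21,150.47 × 1348.3 = KRW 28,517,184
KRW 28,517,184 ÷ 73.088 = ZAR 390,176.01
Profit = ZAR 390,176.01 − ZAR 379,000.00

Profit: ZAR 11,176.01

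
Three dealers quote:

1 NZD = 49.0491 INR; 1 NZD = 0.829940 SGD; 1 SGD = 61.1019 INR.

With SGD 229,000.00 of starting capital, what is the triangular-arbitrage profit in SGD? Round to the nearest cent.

Profit: SGD 7,758.65

Profitable loop is SGD → INR → NZD → SGD:
SGD 229,000.00 × 61.1019 = INR 13,992,335.10
INR 13,992,335.10 ÷ 49.0491 = NZD 285,272.00
NZD 285,272.00 × 0.829940 = SGD 236,758.65
Profit = SGD 236,758.65 − SGD 229,000.00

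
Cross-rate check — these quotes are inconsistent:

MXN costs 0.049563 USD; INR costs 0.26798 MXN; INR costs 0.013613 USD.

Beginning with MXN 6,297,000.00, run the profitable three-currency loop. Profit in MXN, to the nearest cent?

Profit: MXN 156,979.31

Profitable loop is MXN → INR → USD → MXN:
MXN 6,297,000.00 ÷ 0.26798 = INR 23,498,022.24
INR 23,498,022.24 × 0.013613 = USD 319,878.58
USD 319,878.58 ÷ 0.049563 = MXN 6,453,979.31
Profit = MXN 6,453,979.31 − MXN 6,297,000.00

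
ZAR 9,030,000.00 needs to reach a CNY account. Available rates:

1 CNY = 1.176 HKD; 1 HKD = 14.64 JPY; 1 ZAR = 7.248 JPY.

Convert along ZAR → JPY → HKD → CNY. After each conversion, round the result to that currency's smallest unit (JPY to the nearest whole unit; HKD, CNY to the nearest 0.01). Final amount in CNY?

CNY 3,801,522.24

ZAR 9,030,000.00 × 7.248 = JPY 65,449,440
JPY 65,449,440 ÷ 14.64 = HKD 4,470,590.16
HKD 4,470,590.16 ÷ 1.176 = CNY 3,801,522.24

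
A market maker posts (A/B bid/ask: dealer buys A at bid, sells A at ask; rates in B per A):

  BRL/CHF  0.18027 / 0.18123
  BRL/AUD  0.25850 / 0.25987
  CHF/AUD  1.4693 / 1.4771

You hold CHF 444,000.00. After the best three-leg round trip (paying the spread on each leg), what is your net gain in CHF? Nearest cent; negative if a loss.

Net profit: CHF 8,543.95

Best loop CHF → AUD → BRL → CHF:
CHF 444,000.00 × 1.4693 (sell CHF at bid) = AUD 652,369.20
AUD 652,369.20 ÷ 0.25987 (buy BRL at ask) = BRL 2,510,367.49
BRL 2,510,367.49 × 0.18027 (sell BRL at bid) = CHF 452,543.95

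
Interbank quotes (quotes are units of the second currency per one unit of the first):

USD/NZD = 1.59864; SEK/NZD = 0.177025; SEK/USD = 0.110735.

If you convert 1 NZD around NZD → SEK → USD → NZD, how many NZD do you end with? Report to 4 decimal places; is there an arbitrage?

Around NZD → SEK → USD → NZD: 1 ÷ 0.177025 × 0.110735 × 1.59864 = 1.000002
Product ≈ 1 (deviation 0.000%, within rounding noise).

1.0000 (no arbitrage)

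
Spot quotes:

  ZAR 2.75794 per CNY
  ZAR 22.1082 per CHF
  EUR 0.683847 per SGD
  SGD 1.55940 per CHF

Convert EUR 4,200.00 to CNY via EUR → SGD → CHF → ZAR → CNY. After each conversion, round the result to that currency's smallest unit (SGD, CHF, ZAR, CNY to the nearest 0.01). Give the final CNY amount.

EUR 4,200.00 ÷ 0.683847 = SGD 6,141.72
SGD 6,141.72 ÷ 1.55940 = CHF 3,938.51
CHF 3,938.51 × 22.1082 = ZAR 87,073.37
ZAR 87,073.37 ÷ 2.75794 = CNY 31,571.89

CNY 31,571.89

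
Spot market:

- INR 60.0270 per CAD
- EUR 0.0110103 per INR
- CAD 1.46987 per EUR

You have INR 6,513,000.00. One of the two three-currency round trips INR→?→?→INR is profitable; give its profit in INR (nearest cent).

Profit: INR 191,345.09

Profitable loop is INR → CAD → EUR → INR:
INR 6,513,000.00 ÷ 60.0270 = CAD 108,501.17
CAD 108,501.17 ÷ 1.46987 = EUR 73,816.85
EUR 73,816.85 ÷ 0.0110103 = INR 6,704,345.09
Profit = INR 6,704,345.09 − INR 6,513,000.00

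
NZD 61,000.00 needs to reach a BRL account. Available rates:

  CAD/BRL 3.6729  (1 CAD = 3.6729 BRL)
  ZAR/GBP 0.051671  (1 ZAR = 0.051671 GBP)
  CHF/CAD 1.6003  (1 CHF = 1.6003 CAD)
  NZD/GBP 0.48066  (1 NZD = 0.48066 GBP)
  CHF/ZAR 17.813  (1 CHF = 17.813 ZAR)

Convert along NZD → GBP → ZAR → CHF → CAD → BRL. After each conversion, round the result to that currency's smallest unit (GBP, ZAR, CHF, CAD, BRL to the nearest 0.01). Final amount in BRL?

BRL 187,238.16

NZD 61,000.00 × 0.48066 = GBP 29,320.26
GBP 29,320.26 ÷ 0.051671 = ZAR 567,441.31
ZAR 567,441.31 ÷ 17.813 = CHF 31,855.46
CHF 31,855.46 × 1.6003 = CAD 50,978.29
CAD 50,978.29 × 3.6729 = BRL 187,238.16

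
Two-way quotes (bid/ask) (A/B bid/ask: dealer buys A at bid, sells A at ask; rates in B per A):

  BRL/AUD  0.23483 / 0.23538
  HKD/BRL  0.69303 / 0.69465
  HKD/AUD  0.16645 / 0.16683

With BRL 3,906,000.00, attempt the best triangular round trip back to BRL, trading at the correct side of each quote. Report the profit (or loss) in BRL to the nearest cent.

Best loop BRL → HKD → AUD → BRL:
BRL 3,906,000.00 ÷ 0.69465 (buy HKD at ask) = HKD 5,622,975.60
HKD 5,622,975.60 × 0.16645 (sell HKD at bid) = AUD 935,944.29
AUD 935,944.29 ÷ 0.23538 (buy BRL at ask) = BRL 3,976,311.87

Net profit: BRL 70,311.87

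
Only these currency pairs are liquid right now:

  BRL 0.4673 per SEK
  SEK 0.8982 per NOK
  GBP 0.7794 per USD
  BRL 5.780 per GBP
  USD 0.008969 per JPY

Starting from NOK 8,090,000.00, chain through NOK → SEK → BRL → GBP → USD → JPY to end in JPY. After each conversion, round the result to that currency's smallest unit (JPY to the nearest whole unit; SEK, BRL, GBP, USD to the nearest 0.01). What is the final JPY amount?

NOK 8,090,000.00 × 0.8982 = SEK 7,266,438.00
SEK 7,266,438.00 × 0.4673 = BRL 3,395,606.48
BRL 3,395,606.48 ÷ 5.780 = GBP 587,475.17
GBP 587,475.17 ÷ 0.7794 = USD 753,753.10
USD 753,753.10 ÷ 0.008969 = JPY 84,039,815

JPY 84,039,815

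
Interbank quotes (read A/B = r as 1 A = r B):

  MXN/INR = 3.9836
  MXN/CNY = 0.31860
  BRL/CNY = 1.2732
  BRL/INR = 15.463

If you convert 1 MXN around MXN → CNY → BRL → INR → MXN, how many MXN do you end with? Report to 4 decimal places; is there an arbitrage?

0.9713 (arbitrage exists)

Around MXN → CNY → BRL → INR → MXN: 1 × 0.31860 ÷ 1.2732 × 15.463 ÷ 3.9836 = 0.971331
Product < 1; profitable direction is MXN → INR → BRL → CNY → MXN.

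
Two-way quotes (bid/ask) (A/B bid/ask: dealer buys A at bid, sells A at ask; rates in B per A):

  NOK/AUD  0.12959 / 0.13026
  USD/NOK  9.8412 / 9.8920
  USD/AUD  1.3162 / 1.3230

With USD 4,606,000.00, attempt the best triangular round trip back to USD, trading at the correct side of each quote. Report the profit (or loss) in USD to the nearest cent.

Best loop USD → AUD → NOK → USD:
USD 4,606,000.00 × 1.3162 (sell USD at bid) = AUD 6,062,417.20
AUD 6,062,417.20 ÷ 0.13026 (buy NOK at ask) = NOK 46,540,896.67
NOK 46,540,896.67 ÷ 9.8920 (buy USD at ask) = USD 4,704,902.62

Net profit: USD 98,902.62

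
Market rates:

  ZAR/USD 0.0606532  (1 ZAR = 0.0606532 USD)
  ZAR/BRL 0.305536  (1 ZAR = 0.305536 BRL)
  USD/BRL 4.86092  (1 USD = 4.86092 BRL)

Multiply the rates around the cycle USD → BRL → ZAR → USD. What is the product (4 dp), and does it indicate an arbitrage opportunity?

0.9650 (arbitrage exists)

Around USD → BRL → ZAR → USD: 1 × 4.86092 ÷ 0.305536 × 0.0606532 = 0.964961
Product < 1; profitable direction is USD → ZAR → BRL → USD.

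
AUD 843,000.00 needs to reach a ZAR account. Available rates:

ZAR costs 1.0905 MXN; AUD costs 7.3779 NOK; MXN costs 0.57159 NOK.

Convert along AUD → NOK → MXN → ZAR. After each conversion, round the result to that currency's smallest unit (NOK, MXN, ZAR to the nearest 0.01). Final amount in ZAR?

ZAR 9,978,150.43

AUD 843,000.00 × 7.3779 = NOK 6,219,569.70
NOK 6,219,569.70 ÷ 0.57159 = MXN 10,881,173.04
MXN 10,881,173.04 ÷ 1.0905 = ZAR 9,978,150.43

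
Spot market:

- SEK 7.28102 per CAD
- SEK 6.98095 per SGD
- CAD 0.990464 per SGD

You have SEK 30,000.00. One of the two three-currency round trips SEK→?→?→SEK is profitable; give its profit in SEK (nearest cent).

Profitable loop is SEK → SGD → CAD → SEK:
SEK 30,000.00 ÷ 6.98095 = SGD 4,297.41
SGD 4,297.41 × 0.990464 = CAD 4,256.43
CAD 4,256.43 × 7.28102 = SEK 30,991.15
Profit = SEK 30,991.15 − SEK 30,000.00

Profit: SEK 991.15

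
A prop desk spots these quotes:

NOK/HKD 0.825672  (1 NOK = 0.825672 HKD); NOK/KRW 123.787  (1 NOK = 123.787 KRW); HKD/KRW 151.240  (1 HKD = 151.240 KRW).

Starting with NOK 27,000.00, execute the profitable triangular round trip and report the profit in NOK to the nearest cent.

Profit: NOK 237.23

Profitable loop is NOK → HKD → KRW → NOK:
NOK 27,000.00 × 0.825672 = HKD 22,293.14
HKD 22,293.14 × 151.240 = KRW 3,371,615
KRW 3,371,615 ÷ 123.787 = NOK 27,237.23
Profit = NOK 27,237.23 − NOK 27,000.00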